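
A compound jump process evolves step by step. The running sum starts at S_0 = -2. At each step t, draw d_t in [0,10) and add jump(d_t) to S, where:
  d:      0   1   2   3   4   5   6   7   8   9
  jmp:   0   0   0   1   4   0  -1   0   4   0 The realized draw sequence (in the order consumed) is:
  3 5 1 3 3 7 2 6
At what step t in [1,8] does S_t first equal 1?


t=0: S=-2, d=3, jump=1, S_1=-1
t=1: S=-1, d=5, jump=0, S_2=-1
t=2: S=-1, d=1, jump=0, S_3=-1
t=3: S=-1, d=3, jump=1, S_4=0
t=4: S=0, d=3, jump=1, S_5=1
t=5: S=1, d=7, jump=0, S_6=1
t=6: S=1, d=2, jump=0, S_7=1
t=7: S=1, d=6, jump=-1, S_8=0

5


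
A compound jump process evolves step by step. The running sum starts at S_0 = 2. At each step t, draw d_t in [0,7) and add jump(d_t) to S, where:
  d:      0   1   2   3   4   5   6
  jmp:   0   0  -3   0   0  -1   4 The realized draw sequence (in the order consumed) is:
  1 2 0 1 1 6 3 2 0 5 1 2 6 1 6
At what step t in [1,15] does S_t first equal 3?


t=0: S=2, d=1, jump=0, S_1=2
t=1: S=2, d=2, jump=-3, S_2=-1
t=2: S=-1, d=0, jump=0, S_3=-1
t=3: S=-1, d=1, jump=0, S_4=-1
t=4: S=-1, d=1, jump=0, S_5=-1
t=5: S=-1, d=6, jump=4, S_6=3
t=6: S=3, d=3, jump=0, S_7=3
t=7: S=3, d=2, jump=-3, S_8=0
t=8: S=0, d=0, jump=0, S_9=0
t=9: S=0, d=5, jump=-1, S_10=-1
t=10: S=-1, d=1, jump=0, S_11=-1
t=11: S=-1, d=2, jump=-3, S_12=-4
t=12: S=-4, d=6, jump=4, S_13=0
t=13: S=0, d=1, jump=0, S_14=0
t=14: S=0, d=6, jump=4, S_15=4

6


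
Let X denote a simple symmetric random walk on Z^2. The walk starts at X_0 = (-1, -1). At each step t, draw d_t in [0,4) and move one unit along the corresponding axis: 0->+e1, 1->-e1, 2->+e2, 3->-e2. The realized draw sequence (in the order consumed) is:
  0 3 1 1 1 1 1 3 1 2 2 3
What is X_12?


(-6, -2)

t=0: X=(-1, -1), d=0 → +e1, X_1=(0, -1)
t=1: X=(0, -1), d=3 → -e2, X_2=(0, -2)
t=2: X=(0, -2), d=1 → -e1, X_3=(-1, -2)
t=3: X=(-1, -2), d=1 → -e1, X_4=(-2, -2)
t=4: X=(-2, -2), d=1 → -e1, X_5=(-3, -2)
t=5: X=(-3, -2), d=1 → -e1, X_6=(-4, -2)
t=6: X=(-4, -2), d=1 → -e1, X_7=(-5, -2)
t=7: X=(-5, -2), d=3 → -e2, X_8=(-5, -3)
t=8: X=(-5, -3), d=1 → -e1, X_9=(-6, -3)
t=9: X=(-6, -3), d=2 → +e2, X_10=(-6, -2)
t=10: X=(-6, -2), d=2 → +e2, X_11=(-6, -1)
t=11: X=(-6, -1), d=3 → -e2, X_12=(-6, -2)


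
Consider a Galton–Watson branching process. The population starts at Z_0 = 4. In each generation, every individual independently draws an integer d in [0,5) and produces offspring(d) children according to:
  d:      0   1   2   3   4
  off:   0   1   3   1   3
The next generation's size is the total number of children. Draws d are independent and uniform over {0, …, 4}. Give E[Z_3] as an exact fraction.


Outcome values over d=0..4: [0, 1, 3, 1, 3]
Σy = 8, Σy² = 20, M = 5
μ = 8/5 = 8/5,  σ² = 20/5 − (8/5)² = 36/25
E[Z_0] = 4
E[Z_1] = 8/5·E[Z_0] = 32/5
E[Z_2] = 8/5·E[Z_1] = 256/25
E[Z_3] = 8/5·E[Z_2] = 2048/125

2048/125


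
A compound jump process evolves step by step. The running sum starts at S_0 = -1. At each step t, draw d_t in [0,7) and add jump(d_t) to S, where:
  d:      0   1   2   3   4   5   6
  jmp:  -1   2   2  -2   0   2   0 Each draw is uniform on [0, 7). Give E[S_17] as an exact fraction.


44/7

Outcome values over d=0..6: [-1, 2, 2, -2, 0, 2, 0]
Σy = 3, Σy² = 17, M = 7
μ = 3/7 = 3/7,  σ² = 17/7 − (3/7)² = 110/49
E[S_17] = -1 + 17·(3/7) = 44/7


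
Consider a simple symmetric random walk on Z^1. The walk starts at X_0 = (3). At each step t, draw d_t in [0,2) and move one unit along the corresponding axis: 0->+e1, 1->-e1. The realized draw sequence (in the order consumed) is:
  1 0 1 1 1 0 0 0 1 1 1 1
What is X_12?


t=0: X=(3), d=1 → -e1, X_1=(2)
t=1: X=(2), d=0 → +e1, X_2=(3)
t=2: X=(3), d=1 → -e1, X_3=(2)
t=3: X=(2), d=1 → -e1, X_4=(1)
t=4: X=(1), d=1 → -e1, X_5=(0)
t=5: X=(0), d=0 → +e1, X_6=(1)
t=6: X=(1), d=0 → +e1, X_7=(2)
t=7: X=(2), d=0 → +e1, X_8=(3)
t=8: X=(3), d=1 → -e1, X_9=(2)
t=9: X=(2), d=1 → -e1, X_10=(1)
t=10: X=(1), d=1 → -e1, X_11=(0)
t=11: X=(0), d=1 → -e1, X_12=(-1)

(-1)


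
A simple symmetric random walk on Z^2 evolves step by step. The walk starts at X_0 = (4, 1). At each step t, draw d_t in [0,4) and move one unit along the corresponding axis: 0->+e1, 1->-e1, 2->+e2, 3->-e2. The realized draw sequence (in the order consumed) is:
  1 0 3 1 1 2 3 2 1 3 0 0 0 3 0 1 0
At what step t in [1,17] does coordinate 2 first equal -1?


t=0: X=(4, 1), d=1 → -e1, X_1=(3, 1)
t=1: X=(3, 1), d=0 → +e1, X_2=(4, 1)
t=2: X=(4, 1), d=3 → -e2, X_3=(4, 0)
t=3: X=(4, 0), d=1 → -e1, X_4=(3, 0)
t=4: X=(3, 0), d=1 → -e1, X_5=(2, 0)
t=5: X=(2, 0), d=2 → +e2, X_6=(2, 1)
t=6: X=(2, 1), d=3 → -e2, X_7=(2, 0)
t=7: X=(2, 0), d=2 → +e2, X_8=(2, 1)
t=8: X=(2, 1), d=1 → -e1, X_9=(1, 1)
t=9: X=(1, 1), d=3 → -e2, X_10=(1, 0)
t=10: X=(1, 0), d=0 → +e1, X_11=(2, 0)
t=11: X=(2, 0), d=0 → +e1, X_12=(3, 0)
t=12: X=(3, 0), d=0 → +e1, X_13=(4, 0)
t=13: X=(4, 0), d=3 → -e2, X_14=(4, -1)
t=14: X=(4, -1), d=0 → +e1, X_15=(5, -1)
t=15: X=(5, -1), d=1 → -e1, X_16=(4, -1)
t=16: X=(4, -1), d=0 → +e1, X_17=(5, -1)

14


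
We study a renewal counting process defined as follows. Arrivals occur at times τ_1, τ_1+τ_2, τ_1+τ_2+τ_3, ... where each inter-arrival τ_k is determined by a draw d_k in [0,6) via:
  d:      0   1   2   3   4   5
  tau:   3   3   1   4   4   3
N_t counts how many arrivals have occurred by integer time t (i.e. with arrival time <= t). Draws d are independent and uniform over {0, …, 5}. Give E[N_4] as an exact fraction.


1555/1296

Inter-arrival values over d=0..5: [3, 3, 1, 4, 4, 3]
Each d has probability 1/6, so the pmf of τ is: f(1) = 1/6, f(3) = 1/2, f(4) = 1/3
Renewal equation for m(n) = E[N_n]: condition on τ_1 = k (if k <= n, one arrival plus a fresh copy on the remaining n−k steps): m(n) = F(n) + Σ_{k<=n} f(k)·m(n−k), where F(n) = P(τ <= n) and m(0) = 0
m(1) = F(1) = 1/6
m(2) = F(2) + f(1)·m(1) = 1/6 + 1/6·1/6 = 7/36
m(3) = F(3) + f(1)·m(2) = 2/3 + 1/6·7/36 = 151/216
m(4) = F(4) + f(1)·m(3) + f(3)·m(1) = 1 + 1/6·151/216 + 1/2·1/6 = 1555/1296
E[N_4] = m(4) = 1555/1296


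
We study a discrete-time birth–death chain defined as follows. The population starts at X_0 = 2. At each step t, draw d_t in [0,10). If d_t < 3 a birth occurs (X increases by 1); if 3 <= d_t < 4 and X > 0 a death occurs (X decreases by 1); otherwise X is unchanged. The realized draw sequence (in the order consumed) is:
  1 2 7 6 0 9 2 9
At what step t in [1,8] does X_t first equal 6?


7

t=0: X=2, d=1 → birth, X_1=3
t=1: X=3, d=2 → birth, X_2=4
t=2: X=4, d=7 → hold, X_3=4
t=3: X=4, d=6 → hold, X_4=4
t=4: X=4, d=0 → birth, X_5=5
t=5: X=5, d=9 → hold, X_6=5
t=6: X=5, d=2 → birth, X_7=6
t=7: X=6, d=9 → hold, X_8=6


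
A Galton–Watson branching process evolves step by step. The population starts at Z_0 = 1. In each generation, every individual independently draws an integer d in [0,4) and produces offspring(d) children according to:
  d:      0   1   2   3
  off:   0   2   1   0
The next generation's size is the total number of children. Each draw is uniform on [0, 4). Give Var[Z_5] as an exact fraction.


Outcome values over d=0..3: [0, 2, 1, 0]
Σy = 3, Σy² = 5, M = 4
μ = 3/4 = 3/4,  σ² = 5/4 − (3/4)² = 11/16
V_0 = 0, E_0 = 1
V_1 = 11/16·E_0 + (3/4)²·V_0 = 11/16;  E_1 = 3/4
V_2 = 11/16·E_1 + (3/4)²·V_1 = 231/256;  E_2 = 9/16
V_3 = 11/16·E_2 + (3/4)²·V_2 = 3663/4096;  E_3 = 27/64
V_4 = 11/16·E_3 + (3/4)²·V_3 = 51975/65536;  E_4 = 81/256
V_5 = 11/16·E_4 + (3/4)²·V_4 = 695871/1048576;  E_5 = 243/1024

695871/1048576


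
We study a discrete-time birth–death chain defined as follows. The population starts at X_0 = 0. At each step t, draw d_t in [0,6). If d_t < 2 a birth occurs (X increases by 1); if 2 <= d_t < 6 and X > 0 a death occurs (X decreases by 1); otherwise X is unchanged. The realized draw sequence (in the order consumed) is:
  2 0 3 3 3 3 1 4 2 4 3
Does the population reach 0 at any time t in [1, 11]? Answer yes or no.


t=0: X=0, d=2 → hold, X_1=0
t=1: X=0, d=0 → birth, X_2=1
t=2: X=1, d=3 → death, X_3=0
t=3: X=0, d=3 → hold, X_4=0
t=4: X=0, d=3 → hold, X_5=0
t=5: X=0, d=3 → hold, X_6=0
t=6: X=0, d=1 → birth, X_7=1
t=7: X=1, d=4 → death, X_8=0
t=8: X=0, d=2 → hold, X_9=0
t=9: X=0, d=4 → hold, X_10=0
t=10: X=0, d=3 → hold, X_11=0

yes


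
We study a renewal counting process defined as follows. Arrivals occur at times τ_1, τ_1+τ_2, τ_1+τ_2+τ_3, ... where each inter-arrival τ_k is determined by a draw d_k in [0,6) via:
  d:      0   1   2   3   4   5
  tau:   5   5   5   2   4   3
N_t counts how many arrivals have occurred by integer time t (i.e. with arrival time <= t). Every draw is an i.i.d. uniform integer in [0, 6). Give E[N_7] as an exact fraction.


Inter-arrival values over d=0..5: [5, 5, 5, 2, 4, 3]
Each d has probability 1/6, so the pmf of τ is: f(2) = 1/6, f(3) = 1/6, f(4) = 1/6, f(5) = 1/2
Renewal equation for m(n) = E[N_n]: condition on τ_1 = k (if k <= n, one arrival plus a fresh copy on the remaining n−k steps): m(n) = F(n) + Σ_{k<=n} f(k)·m(n−k), where F(n) = P(τ <= n) and m(0) = 0
m(1) = F(1) = 0
m(2) = F(2) = 1/6
m(3) = F(3) = 1/3
m(4) = F(4) + f(2)·m(2) = 1/2 + 1/6·1/6 = 19/36
m(5) = F(5) + f(2)·m(3) + f(3)·m(2) = 1 + 1/6·1/3 + 1/6·1/6 = 13/12
m(6) = F(6) + f(2)·m(4) + f(3)·m(3) + f(4)·m(2) = 1 + 1/6·19/36 + 1/6·1/3 + 1/6·1/6 = 253/216
m(7) = F(7) + f(2)·m(5) + f(3)·m(4) + f(4)·m(3) + f(5)·m(2) = 1 + 1/6·13/12 + 1/6·19/36 + 1/6·1/3 + 1/2·1/6 = 38/27
E[N_7] = m(7) = 38/27

38/27


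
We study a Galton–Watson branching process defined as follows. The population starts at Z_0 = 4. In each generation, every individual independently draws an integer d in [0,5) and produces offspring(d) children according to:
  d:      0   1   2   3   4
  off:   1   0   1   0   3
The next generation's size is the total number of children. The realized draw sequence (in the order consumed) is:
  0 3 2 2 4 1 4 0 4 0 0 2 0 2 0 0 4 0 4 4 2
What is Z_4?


14

gen 0: Z_0=4, draws=[0, 3, 2, 2], offspring=[1, 0, 1, 1], Z_1=3
gen 1: Z_1=3, draws=[4, 1, 4], offspring=[3, 0, 3], Z_2=6
gen 2: Z_2=6, draws=[0, 4, 0, 0, 2, 0], offspring=[1, 3, 1, 1, 1, 1], Z_3=8
gen 3: Z_3=8, draws=[2, 0, 0, 4, 0, 4, 4, 2], offspring=[1, 1, 1, 3, 1, 3, 3, 1], Z_4=14


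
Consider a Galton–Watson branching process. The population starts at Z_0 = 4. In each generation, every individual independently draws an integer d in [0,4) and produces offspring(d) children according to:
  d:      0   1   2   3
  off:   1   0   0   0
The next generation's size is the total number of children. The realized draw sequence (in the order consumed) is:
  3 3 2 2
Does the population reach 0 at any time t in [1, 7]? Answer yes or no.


yes

gen 0: Z_0=4, draws=[3, 3, 2, 2], offspring=[0, 0, 0, 0], Z_1=0
gen 1: Z_1=0, draws=[], offspring=[], Z_2=0
gen 2: Z_2=0, draws=[], offspring=[], Z_3=0
gen 3: Z_3=0, draws=[], offspring=[], Z_4=0
gen 4: Z_4=0, draws=[], offspring=[], Z_5=0
gen 5: Z_5=0, draws=[], offspring=[], Z_6=0
gen 6: Z_6=0, draws=[], offspring=[], Z_7=0


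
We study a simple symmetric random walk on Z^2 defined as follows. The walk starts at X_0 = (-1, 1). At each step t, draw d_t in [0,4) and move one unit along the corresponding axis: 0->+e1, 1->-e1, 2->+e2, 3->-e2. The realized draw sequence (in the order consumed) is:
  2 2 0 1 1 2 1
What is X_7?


t=0: X=(-1, 1), d=2 → +e2, X_1=(-1, 2)
t=1: X=(-1, 2), d=2 → +e2, X_2=(-1, 3)
t=2: X=(-1, 3), d=0 → +e1, X_3=(0, 3)
t=3: X=(0, 3), d=1 → -e1, X_4=(-1, 3)
t=4: X=(-1, 3), d=1 → -e1, X_5=(-2, 3)
t=5: X=(-2, 3), d=2 → +e2, X_6=(-2, 4)
t=6: X=(-2, 4), d=1 → -e1, X_7=(-3, 4)

(-3, 4)


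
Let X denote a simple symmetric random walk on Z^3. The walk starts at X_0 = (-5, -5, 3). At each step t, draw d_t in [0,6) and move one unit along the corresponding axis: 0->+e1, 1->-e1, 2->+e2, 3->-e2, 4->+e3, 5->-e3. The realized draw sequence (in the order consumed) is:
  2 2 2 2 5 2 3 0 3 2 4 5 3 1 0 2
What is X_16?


(-4, -1, 2)

t=0: X=(-5, -5, 3), d=2 → +e2, X_1=(-5, -4, 3)
t=1: X=(-5, -4, 3), d=2 → +e2, X_2=(-5, -3, 3)
t=2: X=(-5, -3, 3), d=2 → +e2, X_3=(-5, -2, 3)
t=3: X=(-5, -2, 3), d=2 → +e2, X_4=(-5, -1, 3)
t=4: X=(-5, -1, 3), d=5 → -e3, X_5=(-5, -1, 2)
t=5: X=(-5, -1, 2), d=2 → +e2, X_6=(-5, 0, 2)
t=6: X=(-5, 0, 2), d=3 → -e2, X_7=(-5, -1, 2)
t=7: X=(-5, -1, 2), d=0 → +e1, X_8=(-4, -1, 2)
t=8: X=(-4, -1, 2), d=3 → -e2, X_9=(-4, -2, 2)
t=9: X=(-4, -2, 2), d=2 → +e2, X_10=(-4, -1, 2)
t=10: X=(-4, -1, 2), d=4 → +e3, X_11=(-4, -1, 3)
t=11: X=(-4, -1, 3), d=5 → -e3, X_12=(-4, -1, 2)
t=12: X=(-4, -1, 2), d=3 → -e2, X_13=(-4, -2, 2)
t=13: X=(-4, -2, 2), d=1 → -e1, X_14=(-5, -2, 2)
t=14: X=(-5, -2, 2), d=0 → +e1, X_15=(-4, -2, 2)
t=15: X=(-4, -2, 2), d=2 → +e2, X_16=(-4, -1, 2)


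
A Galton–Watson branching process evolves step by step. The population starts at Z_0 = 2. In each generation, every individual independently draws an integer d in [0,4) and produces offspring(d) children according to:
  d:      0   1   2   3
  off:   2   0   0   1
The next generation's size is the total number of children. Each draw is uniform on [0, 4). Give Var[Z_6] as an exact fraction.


8999991/8388608

Outcome values over d=0..3: [2, 0, 0, 1]
Σy = 3, Σy² = 5, M = 4
μ = 3/4 = 3/4,  σ² = 5/4 − (3/4)² = 11/16
V_0 = 0, E_0 = 2
V_1 = 11/16·E_0 + (3/4)²·V_0 = 11/8;  E_1 = 3/2
V_2 = 11/16·E_1 + (3/4)²·V_1 = 231/128;  E_2 = 9/8
V_3 = 11/16·E_2 + (3/4)²·V_2 = 3663/2048;  E_3 = 27/32
V_4 = 11/16·E_3 + (3/4)²·V_3 = 51975/32768;  E_4 = 81/128
V_5 = 11/16·E_4 + (3/4)²·V_4 = 695871/524288;  E_5 = 243/512
V_6 = 11/16·E_5 + (3/4)²·V_5 = 8999991/8388608;  E_6 = 729/2048


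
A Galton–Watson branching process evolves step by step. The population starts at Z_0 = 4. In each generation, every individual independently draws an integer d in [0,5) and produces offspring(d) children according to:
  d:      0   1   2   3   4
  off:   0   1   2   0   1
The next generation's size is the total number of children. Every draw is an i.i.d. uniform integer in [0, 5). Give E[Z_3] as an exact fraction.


256/125

Outcome values over d=0..4: [0, 1, 2, 0, 1]
Σy = 4, Σy² = 6, M = 5
μ = 4/5 = 4/5,  σ² = 6/5 − (4/5)² = 14/25
E[Z_0] = 4
E[Z_1] = 4/5·E[Z_0] = 16/5
E[Z_2] = 4/5·E[Z_1] = 64/25
E[Z_3] = 4/5·E[Z_2] = 256/125


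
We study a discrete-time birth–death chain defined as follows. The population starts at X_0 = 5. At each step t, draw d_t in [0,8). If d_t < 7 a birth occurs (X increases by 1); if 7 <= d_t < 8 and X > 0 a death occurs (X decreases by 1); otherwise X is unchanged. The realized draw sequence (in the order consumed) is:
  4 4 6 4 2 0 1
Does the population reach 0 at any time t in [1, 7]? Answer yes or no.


no

t=0: X=5, d=4 → birth, X_1=6
t=1: X=6, d=4 → birth, X_2=7
t=2: X=7, d=6 → birth, X_3=8
t=3: X=8, d=4 → birth, X_4=9
t=4: X=9, d=2 → birth, X_5=10
t=5: X=10, d=0 → birth, X_6=11
t=6: X=11, d=1 → birth, X_7=12


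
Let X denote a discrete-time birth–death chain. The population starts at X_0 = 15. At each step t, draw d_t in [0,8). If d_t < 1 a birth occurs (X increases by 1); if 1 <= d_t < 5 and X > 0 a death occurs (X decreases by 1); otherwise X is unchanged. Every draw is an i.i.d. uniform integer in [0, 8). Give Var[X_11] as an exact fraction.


341/64

X can drop by at most 1 per step and X_0 = 15 > T = 11, so X_t >= 15 − t >= 4 > 0 for every t <= 11: the floor at 0 (the 'and X > 0' condition) never binds. Hence X_11 = X_0 + Σ_{t<11} Y_t with i.i.d. increments Y_t = y(d_t) ∈ {+1, −1, 0}.
Outcome values over d=0..7: [1, -1, -1, -1, -1, 0, 0, 0]
Σy = -3, Σy² = 5, M = 8
μ = -3/8 = -3/8,  σ² = 5/8 − (-3/8)² = 31/64
Independent increments: Var[X_11] = 11·σ² = 11·(31/64) = 341/64


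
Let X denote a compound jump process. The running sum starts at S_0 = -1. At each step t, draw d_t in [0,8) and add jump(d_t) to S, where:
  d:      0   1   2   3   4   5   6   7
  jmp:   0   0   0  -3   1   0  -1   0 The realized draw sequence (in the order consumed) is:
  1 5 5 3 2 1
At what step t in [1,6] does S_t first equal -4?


t=0: S=-1, d=1, jump=0, S_1=-1
t=1: S=-1, d=5, jump=0, S_2=-1
t=2: S=-1, d=5, jump=0, S_3=-1
t=3: S=-1, d=3, jump=-3, S_4=-4
t=4: S=-4, d=2, jump=0, S_5=-4
t=5: S=-4, d=1, jump=0, S_6=-4

4


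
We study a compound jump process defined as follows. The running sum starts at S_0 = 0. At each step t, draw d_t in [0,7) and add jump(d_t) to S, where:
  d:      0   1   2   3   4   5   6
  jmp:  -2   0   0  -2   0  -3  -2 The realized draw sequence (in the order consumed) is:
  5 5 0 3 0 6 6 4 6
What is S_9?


t=0: S=0, d=5, jump=-3, S_1=-3
t=1: S=-3, d=5, jump=-3, S_2=-6
t=2: S=-6, d=0, jump=-2, S_3=-8
t=3: S=-8, d=3, jump=-2, S_4=-10
t=4: S=-10, d=0, jump=-2, S_5=-12
t=5: S=-12, d=6, jump=-2, S_6=-14
t=6: S=-14, d=6, jump=-2, S_7=-16
t=7: S=-16, d=4, jump=0, S_8=-16
t=8: S=-16, d=6, jump=-2, S_9=-18

-18


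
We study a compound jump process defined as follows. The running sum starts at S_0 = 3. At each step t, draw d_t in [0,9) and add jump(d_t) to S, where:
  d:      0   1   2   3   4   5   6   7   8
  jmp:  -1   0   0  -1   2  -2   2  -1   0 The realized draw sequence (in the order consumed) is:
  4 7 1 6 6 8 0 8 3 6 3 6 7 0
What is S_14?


7

t=0: S=3, d=4, jump=2, S_1=5
t=1: S=5, d=7, jump=-1, S_2=4
t=2: S=4, d=1, jump=0, S_3=4
t=3: S=4, d=6, jump=2, S_4=6
t=4: S=6, d=6, jump=2, S_5=8
t=5: S=8, d=8, jump=0, S_6=8
t=6: S=8, d=0, jump=-1, S_7=7
t=7: S=7, d=8, jump=0, S_8=7
t=8: S=7, d=3, jump=-1, S_9=6
t=9: S=6, d=6, jump=2, S_10=8
t=10: S=8, d=3, jump=-1, S_11=7
t=11: S=7, d=6, jump=2, S_12=9
t=12: S=9, d=7, jump=-1, S_13=8
t=13: S=8, d=0, jump=-1, S_14=7


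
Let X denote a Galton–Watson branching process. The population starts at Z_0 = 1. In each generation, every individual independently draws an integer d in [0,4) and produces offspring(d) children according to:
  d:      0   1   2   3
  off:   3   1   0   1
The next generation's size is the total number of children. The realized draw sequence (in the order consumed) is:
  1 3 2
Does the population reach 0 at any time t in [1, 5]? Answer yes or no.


gen 0: Z_0=1, draws=[1], offspring=[1], Z_1=1
gen 1: Z_1=1, draws=[3], offspring=[1], Z_2=1
gen 2: Z_2=1, draws=[2], offspring=[0], Z_3=0
gen 3: Z_3=0, draws=[], offspring=[], Z_4=0
gen 4: Z_4=0, draws=[], offspring=[], Z_5=0

yes


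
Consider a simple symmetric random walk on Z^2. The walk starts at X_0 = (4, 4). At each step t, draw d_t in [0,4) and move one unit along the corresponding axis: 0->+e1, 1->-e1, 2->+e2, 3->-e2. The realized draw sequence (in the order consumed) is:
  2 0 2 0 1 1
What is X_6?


(4, 6)

t=0: X=(4, 4), d=2 → +e2, X_1=(4, 5)
t=1: X=(4, 5), d=0 → +e1, X_2=(5, 5)
t=2: X=(5, 5), d=2 → +e2, X_3=(5, 6)
t=3: X=(5, 6), d=0 → +e1, X_4=(6, 6)
t=4: X=(6, 6), d=1 → -e1, X_5=(5, 6)
t=5: X=(5, 6), d=1 → -e1, X_6=(4, 6)


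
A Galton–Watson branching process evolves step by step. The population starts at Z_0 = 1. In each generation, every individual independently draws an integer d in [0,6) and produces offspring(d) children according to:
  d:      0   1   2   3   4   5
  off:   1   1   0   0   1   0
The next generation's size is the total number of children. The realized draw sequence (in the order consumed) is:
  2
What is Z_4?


0

gen 0: Z_0=1, draws=[2], offspring=[0], Z_1=0
gen 1: Z_1=0, draws=[], offspring=[], Z_2=0
gen 2: Z_2=0, draws=[], offspring=[], Z_3=0
gen 3: Z_3=0, draws=[], offspring=[], Z_4=0


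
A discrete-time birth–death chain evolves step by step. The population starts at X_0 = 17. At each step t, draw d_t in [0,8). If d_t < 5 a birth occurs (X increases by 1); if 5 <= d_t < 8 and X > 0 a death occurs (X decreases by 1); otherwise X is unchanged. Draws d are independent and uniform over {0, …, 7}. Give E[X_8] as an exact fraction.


19

X can drop by at most 1 per step and X_0 = 17 > T = 8, so X_t >= 17 − t >= 9 > 0 for every t <= 8: the floor at 0 (the 'and X > 0' condition) never binds. Hence X_8 = X_0 + Σ_{t<8} Y_t with i.i.d. increments Y_t = y(d_t) ∈ {+1, −1, 0}.
Outcome values over d=0..7: [1, 1, 1, 1, 1, -1, -1, -1]
Σy = 2, Σy² = 8, M = 8
μ = 2/8 = 1/4,  σ² = 8/8 − (1/4)² = 15/16
E[X_8] = 17 + 8·(1/4) = 19


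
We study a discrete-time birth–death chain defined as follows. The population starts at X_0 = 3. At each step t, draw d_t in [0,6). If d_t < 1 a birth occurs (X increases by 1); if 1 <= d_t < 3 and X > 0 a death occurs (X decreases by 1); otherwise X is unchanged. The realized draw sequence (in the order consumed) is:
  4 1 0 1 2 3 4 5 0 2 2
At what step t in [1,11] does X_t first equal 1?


5

t=0: X=3, d=4 → hold, X_1=3
t=1: X=3, d=1 → death, X_2=2
t=2: X=2, d=0 → birth, X_3=3
t=3: X=3, d=1 → death, X_4=2
t=4: X=2, d=2 → death, X_5=1
t=5: X=1, d=3 → hold, X_6=1
t=6: X=1, d=4 → hold, X_7=1
t=7: X=1, d=5 → hold, X_8=1
t=8: X=1, d=0 → birth, X_9=2
t=9: X=2, d=2 → death, X_10=1
t=10: X=1, d=2 → death, X_11=0


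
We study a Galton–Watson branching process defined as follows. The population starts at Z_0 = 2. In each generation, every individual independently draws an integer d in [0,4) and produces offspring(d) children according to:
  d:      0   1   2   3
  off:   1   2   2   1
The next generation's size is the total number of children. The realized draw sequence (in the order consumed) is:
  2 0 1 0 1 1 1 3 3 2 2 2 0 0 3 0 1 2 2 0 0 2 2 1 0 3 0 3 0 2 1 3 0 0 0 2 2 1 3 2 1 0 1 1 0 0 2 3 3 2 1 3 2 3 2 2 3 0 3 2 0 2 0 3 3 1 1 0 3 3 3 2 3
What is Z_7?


gen 0: Z_0=2, draws=[2, 0], offspring=[2, 1], Z_1=3
gen 1: Z_1=3, draws=[1, 0, 1], offspring=[2, 1, 2], Z_2=5
gen 2: Z_2=5, draws=[1, 1, 3, 3, 2], offspring=[2, 2, 1, 1, 2], Z_3=8
gen 3: Z_3=8, draws=[2, 2, 0, 0, 3, 0, 1, 2], offspring=[2, 2, 1, 1, 1, 1, 2, 2], Z_4=12
gen 4: Z_4=12, draws=[2, 0, 0, 2, 2, 1, 0, 3, 0, 3, 0, 2], offspring=[2, 1, 1, 2, 2, 2, 1, 1, 1, 1, 1, 2], Z_5=17
gen 5: Z_5=17, draws=[1, 3, 0, 0, 0, 2, 2, 1, 3, 2, 1, 0, 1, 1, 0, 0, 2], offspring=[2, 1, 1, 1, 1, 2, 2, 2, 1, 2, 2, 1, 2, 2, 1, 1, 2], Z_6=26
gen 6: Z_6=26, draws=[3, 3, 2, 1, 3, 2, 3, 2, 2, 3, 0, 3, 2, 0, 2, 0, 3, 3, 1, 1, 0, 3, 3, 3, 2, 3], offspring=[1, 1, 2, 2, 1, 2, 1, 2, 2, 1, 1, 1, 2, 1, 2, 1, 1, 1, 2, 2, 1, 1, 1, 1, 2, 1], Z_7=36

36


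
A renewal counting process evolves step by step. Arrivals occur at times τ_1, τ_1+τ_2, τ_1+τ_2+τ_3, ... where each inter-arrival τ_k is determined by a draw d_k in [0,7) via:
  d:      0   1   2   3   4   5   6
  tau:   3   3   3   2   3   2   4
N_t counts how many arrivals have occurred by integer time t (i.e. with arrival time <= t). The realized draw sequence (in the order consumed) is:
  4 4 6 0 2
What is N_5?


draw d_1=4: τ_1=3, arrival time A_1=3
draw d_2=4: τ_2=3, arrival time A_2=6
draw d_3=6: τ_3=4, arrival time A_3=10
draw d_4=0: τ_4=3, arrival time A_4=13
draw d_5=2: τ_5=3, arrival time A_5=16
N_t over t=0..5: 0:0 1:0 2:0 3:1 4:1 5:1

1


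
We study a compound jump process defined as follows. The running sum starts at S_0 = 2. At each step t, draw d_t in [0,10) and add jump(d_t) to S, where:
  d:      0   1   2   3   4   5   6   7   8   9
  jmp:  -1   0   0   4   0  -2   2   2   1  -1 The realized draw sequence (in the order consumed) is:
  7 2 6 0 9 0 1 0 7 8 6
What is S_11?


7

t=0: S=2, d=7, jump=2, S_1=4
t=1: S=4, d=2, jump=0, S_2=4
t=2: S=4, d=6, jump=2, S_3=6
t=3: S=6, d=0, jump=-1, S_4=5
t=4: S=5, d=9, jump=-1, S_5=4
t=5: S=4, d=0, jump=-1, S_6=3
t=6: S=3, d=1, jump=0, S_7=3
t=7: S=3, d=0, jump=-1, S_8=2
t=8: S=2, d=7, jump=2, S_9=4
t=9: S=4, d=8, jump=1, S_10=5
t=10: S=5, d=6, jump=2, S_11=7


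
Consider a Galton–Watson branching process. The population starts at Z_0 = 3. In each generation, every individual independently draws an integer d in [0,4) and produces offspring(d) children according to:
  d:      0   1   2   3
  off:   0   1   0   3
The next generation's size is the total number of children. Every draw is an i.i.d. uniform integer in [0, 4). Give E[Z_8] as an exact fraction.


Outcome values over d=0..3: [0, 1, 0, 3]
Σy = 4, Σy² = 10, M = 4
μ = 4/4 = 1,  σ² = 10/4 − (1)² = 3/2
E[Z_0] = 3
E[Z_1] = 1·E[Z_0] = 3
E[Z_2] = 1·E[Z_1] = 3
E[Z_3] = 1·E[Z_2] = 3
E[Z_4] = 1·E[Z_3] = 3
E[Z_5] = 1·E[Z_4] = 3
E[Z_6] = 1·E[Z_5] = 3
E[Z_7] = 1·E[Z_6] = 3
E[Z_8] = 1·E[Z_7] = 3

3


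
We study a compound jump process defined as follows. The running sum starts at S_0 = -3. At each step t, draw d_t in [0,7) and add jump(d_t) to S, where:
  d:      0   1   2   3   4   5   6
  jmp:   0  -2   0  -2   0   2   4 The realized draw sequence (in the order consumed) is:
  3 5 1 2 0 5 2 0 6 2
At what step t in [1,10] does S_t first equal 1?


t=0: S=-3, d=3, jump=-2, S_1=-5
t=1: S=-5, d=5, jump=2, S_2=-3
t=2: S=-3, d=1, jump=-2, S_3=-5
t=3: S=-5, d=2, jump=0, S_4=-5
t=4: S=-5, d=0, jump=0, S_5=-5
t=5: S=-5, d=5, jump=2, S_6=-3
t=6: S=-3, d=2, jump=0, S_7=-3
t=7: S=-3, d=0, jump=0, S_8=-3
t=8: S=-3, d=6, jump=4, S_9=1
t=9: S=1, d=2, jump=0, S_10=1

9


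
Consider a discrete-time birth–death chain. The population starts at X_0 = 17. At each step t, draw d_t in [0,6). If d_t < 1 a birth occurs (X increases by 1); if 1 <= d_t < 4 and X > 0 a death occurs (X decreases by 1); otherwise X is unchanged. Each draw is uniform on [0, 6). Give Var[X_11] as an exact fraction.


X can drop by at most 1 per step and X_0 = 17 > T = 11, so X_t >= 17 − t >= 6 > 0 for every t <= 11: the floor at 0 (the 'and X > 0' condition) never binds. Hence X_11 = X_0 + Σ_{t<11} Y_t with i.i.d. increments Y_t = y(d_t) ∈ {+1, −1, 0}.
Outcome values over d=0..5: [1, -1, -1, -1, 0, 0]
Σy = -2, Σy² = 4, M = 6
μ = -2/6 = -1/3,  σ² = 4/6 − (-1/3)² = 5/9
Independent increments: Var[X_11] = 11·σ² = 11·(5/9) = 55/9

55/9


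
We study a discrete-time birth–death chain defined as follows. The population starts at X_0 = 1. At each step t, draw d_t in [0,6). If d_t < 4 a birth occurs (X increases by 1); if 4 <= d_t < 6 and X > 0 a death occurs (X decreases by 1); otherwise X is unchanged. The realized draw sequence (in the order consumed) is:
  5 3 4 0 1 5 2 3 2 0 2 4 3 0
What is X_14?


7

t=0: X=1, d=5 → death, X_1=0
t=1: X=0, d=3 → birth, X_2=1
t=2: X=1, d=4 → death, X_3=0
t=3: X=0, d=0 → birth, X_4=1
t=4: X=1, d=1 → birth, X_5=2
t=5: X=2, d=5 → death, X_6=1
t=6: X=1, d=2 → birth, X_7=2
t=7: X=2, d=3 → birth, X_8=3
t=8: X=3, d=2 → birth, X_9=4
t=9: X=4, d=0 → birth, X_10=5
t=10: X=5, d=2 → birth, X_11=6
t=11: X=6, d=4 → death, X_12=5
t=12: X=5, d=3 → birth, X_13=6
t=13: X=6, d=0 → birth, X_14=7


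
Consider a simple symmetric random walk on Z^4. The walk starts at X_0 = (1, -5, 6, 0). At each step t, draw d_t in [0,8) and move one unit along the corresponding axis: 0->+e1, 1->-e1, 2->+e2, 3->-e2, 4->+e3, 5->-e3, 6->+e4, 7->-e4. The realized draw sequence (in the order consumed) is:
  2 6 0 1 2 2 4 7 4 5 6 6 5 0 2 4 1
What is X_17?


t=0: X=(1, -5, 6, 0), d=2 → +e2, X_1=(1, -4, 6, 0)
t=1: X=(1, -4, 6, 0), d=6 → +e4, X_2=(1, -4, 6, 1)
t=2: X=(1, -4, 6, 1), d=0 → +e1, X_3=(2, -4, 6, 1)
t=3: X=(2, -4, 6, 1), d=1 → -e1, X_4=(1, -4, 6, 1)
t=4: X=(1, -4, 6, 1), d=2 → +e2, X_5=(1, -3, 6, 1)
t=5: X=(1, -3, 6, 1), d=2 → +e2, X_6=(1, -2, 6, 1)
t=6: X=(1, -2, 6, 1), d=4 → +e3, X_7=(1, -2, 7, 1)
t=7: X=(1, -2, 7, 1), d=7 → -e4, X_8=(1, -2, 7, 0)
t=8: X=(1, -2, 7, 0), d=4 → +e3, X_9=(1, -2, 8, 0)
t=9: X=(1, -2, 8, 0), d=5 → -e3, X_10=(1, -2, 7, 0)
t=10: X=(1, -2, 7, 0), d=6 → +e4, X_11=(1, -2, 7, 1)
t=11: X=(1, -2, 7, 1), d=6 → +e4, X_12=(1, -2, 7, 2)
t=12: X=(1, -2, 7, 2), d=5 → -e3, X_13=(1, -2, 6, 2)
t=13: X=(1, -2, 6, 2), d=0 → +e1, X_14=(2, -2, 6, 2)
t=14: X=(2, -2, 6, 2), d=2 → +e2, X_15=(2, -1, 6, 2)
t=15: X=(2, -1, 6, 2), d=4 → +e3, X_16=(2, -1, 7, 2)
t=16: X=(2, -1, 7, 2), d=1 → -e1, X_17=(1, -1, 7, 2)

(1, -1, 7, 2)


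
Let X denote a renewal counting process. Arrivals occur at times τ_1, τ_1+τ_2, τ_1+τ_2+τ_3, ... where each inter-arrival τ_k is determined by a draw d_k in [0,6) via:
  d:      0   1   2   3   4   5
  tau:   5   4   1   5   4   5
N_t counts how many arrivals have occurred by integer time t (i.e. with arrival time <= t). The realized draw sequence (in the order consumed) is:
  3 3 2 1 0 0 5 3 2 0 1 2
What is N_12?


3

draw d_1=3: τ_1=5, arrival time A_1=5
draw d_2=3: τ_2=5, arrival time A_2=10
draw d_3=2: τ_3=1, arrival time A_3=11
draw d_4=1: τ_4=4, arrival time A_4=15
draw d_5=0: τ_5=5, arrival time A_5=20
draw d_6=0: τ_6=5, arrival time A_6=25
draw d_7=5: τ_7=5, arrival time A_7=30
draw d_8=3: τ_8=5, arrival time A_8=35
draw d_9=2: τ_9=1, arrival time A_9=36
draw d_10=0: τ_10=5, arrival time A_10=41
draw d_11=1: τ_11=4, arrival time A_11=45
draw d_12=2: τ_12=1, arrival time A_12=46
N_t over t=0..12: 0:0 1:0 2:0 3:0 4:0 5:1 6:1 7:1 8:1 9:1 10:2 11:3 12:3


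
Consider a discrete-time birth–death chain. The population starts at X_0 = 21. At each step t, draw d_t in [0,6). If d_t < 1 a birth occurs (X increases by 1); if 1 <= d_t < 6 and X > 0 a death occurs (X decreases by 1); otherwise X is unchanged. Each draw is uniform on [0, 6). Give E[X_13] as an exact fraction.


X can drop by at most 1 per step and X_0 = 21 > T = 13, so X_t >= 21 − t >= 8 > 0 for every t <= 13: the floor at 0 (the 'and X > 0' condition) never binds. Hence X_13 = X_0 + Σ_{t<13} Y_t with i.i.d. increments Y_t = y(d_t) ∈ {+1, −1, 0}.
Outcome values over d=0..5: [1, -1, -1, -1, -1, -1]
Σy = -4, Σy² = 6, M = 6
μ = -4/6 = -2/3,  σ² = 6/6 − (-2/3)² = 5/9
E[X_13] = 21 + 13·(-2/3) = 37/3

37/3


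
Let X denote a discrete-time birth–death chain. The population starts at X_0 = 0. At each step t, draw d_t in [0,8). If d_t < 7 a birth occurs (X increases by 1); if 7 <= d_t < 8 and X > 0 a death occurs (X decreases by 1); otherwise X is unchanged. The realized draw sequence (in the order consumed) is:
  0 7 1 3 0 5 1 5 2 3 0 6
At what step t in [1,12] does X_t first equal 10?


t=0: X=0, d=0 → birth, X_1=1
t=1: X=1, d=7 → death, X_2=0
t=2: X=0, d=1 → birth, X_3=1
t=3: X=1, d=3 → birth, X_4=2
t=4: X=2, d=0 → birth, X_5=3
t=5: X=3, d=5 → birth, X_6=4
t=6: X=4, d=1 → birth, X_7=5
t=7: X=5, d=5 → birth, X_8=6
t=8: X=6, d=2 → birth, X_9=7
t=9: X=7, d=3 → birth, X_10=8
t=10: X=8, d=0 → birth, X_11=9
t=11: X=9, d=6 → birth, X_12=10

12


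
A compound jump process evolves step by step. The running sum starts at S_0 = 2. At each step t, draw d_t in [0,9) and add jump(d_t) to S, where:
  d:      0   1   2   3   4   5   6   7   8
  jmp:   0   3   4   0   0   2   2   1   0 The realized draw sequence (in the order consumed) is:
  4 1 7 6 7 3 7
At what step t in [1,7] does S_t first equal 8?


t=0: S=2, d=4, jump=0, S_1=2
t=1: S=2, d=1, jump=3, S_2=5
t=2: S=5, d=7, jump=1, S_3=6
t=3: S=6, d=6, jump=2, S_4=8
t=4: S=8, d=7, jump=1, S_5=9
t=5: S=9, d=3, jump=0, S_6=9
t=6: S=9, d=7, jump=1, S_7=10

4


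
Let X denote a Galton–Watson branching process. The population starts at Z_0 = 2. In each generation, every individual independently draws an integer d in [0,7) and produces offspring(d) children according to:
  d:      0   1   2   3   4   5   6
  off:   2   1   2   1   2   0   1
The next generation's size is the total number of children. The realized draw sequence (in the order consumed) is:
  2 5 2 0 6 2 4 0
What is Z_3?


7

gen 0: Z_0=2, draws=[2, 5], offspring=[2, 0], Z_1=2
gen 1: Z_1=2, draws=[2, 0], offspring=[2, 2], Z_2=4
gen 2: Z_2=4, draws=[6, 2, 4, 0], offspring=[1, 2, 2, 2], Z_3=7


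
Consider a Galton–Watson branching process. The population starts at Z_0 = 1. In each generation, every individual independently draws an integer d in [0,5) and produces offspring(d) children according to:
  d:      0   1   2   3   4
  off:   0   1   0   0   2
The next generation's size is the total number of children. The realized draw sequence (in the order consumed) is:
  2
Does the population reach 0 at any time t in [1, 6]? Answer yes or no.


gen 0: Z_0=1, draws=[2], offspring=[0], Z_1=0
gen 1: Z_1=0, draws=[], offspring=[], Z_2=0
gen 2: Z_2=0, draws=[], offspring=[], Z_3=0
gen 3: Z_3=0, draws=[], offspring=[], Z_4=0
gen 4: Z_4=0, draws=[], offspring=[], Z_5=0
gen 5: Z_5=0, draws=[], offspring=[], Z_6=0

yes


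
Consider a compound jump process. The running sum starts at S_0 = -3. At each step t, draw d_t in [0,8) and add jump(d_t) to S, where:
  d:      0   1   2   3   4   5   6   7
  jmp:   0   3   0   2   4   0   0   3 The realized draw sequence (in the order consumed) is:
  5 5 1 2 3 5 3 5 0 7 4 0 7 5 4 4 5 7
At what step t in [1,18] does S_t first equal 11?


t=0: S=-3, d=5, jump=0, S_1=-3
t=1: S=-3, d=5, jump=0, S_2=-3
t=2: S=-3, d=1, jump=3, S_3=0
t=3: S=0, d=2, jump=0, S_4=0
t=4: S=0, d=3, jump=2, S_5=2
t=5: S=2, d=5, jump=0, S_6=2
t=6: S=2, d=3, jump=2, S_7=4
t=7: S=4, d=5, jump=0, S_8=4
t=8: S=4, d=0, jump=0, S_9=4
t=9: S=4, d=7, jump=3, S_10=7
t=10: S=7, d=4, jump=4, S_11=11
t=11: S=11, d=0, jump=0, S_12=11
t=12: S=11, d=7, jump=3, S_13=14
t=13: S=14, d=5, jump=0, S_14=14
t=14: S=14, d=4, jump=4, S_15=18
t=15: S=18, d=4, jump=4, S_16=22
t=16: S=22, d=5, jump=0, S_17=22
t=17: S=22, d=7, jump=3, S_18=25

11


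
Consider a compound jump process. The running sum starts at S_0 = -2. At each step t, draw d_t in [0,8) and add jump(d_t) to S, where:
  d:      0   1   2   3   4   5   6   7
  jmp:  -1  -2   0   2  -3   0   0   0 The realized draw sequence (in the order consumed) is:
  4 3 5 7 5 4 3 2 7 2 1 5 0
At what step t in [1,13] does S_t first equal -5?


t=0: S=-2, d=4, jump=-3, S_1=-5
t=1: S=-5, d=3, jump=2, S_2=-3
t=2: S=-3, d=5, jump=0, S_3=-3
t=3: S=-3, d=7, jump=0, S_4=-3
t=4: S=-3, d=5, jump=0, S_5=-3
t=5: S=-3, d=4, jump=-3, S_6=-6
t=6: S=-6, d=3, jump=2, S_7=-4
t=7: S=-4, d=2, jump=0, S_8=-4
t=8: S=-4, d=7, jump=0, S_9=-4
t=9: S=-4, d=2, jump=0, S_10=-4
t=10: S=-4, d=1, jump=-2, S_11=-6
t=11: S=-6, d=5, jump=0, S_12=-6
t=12: S=-6, d=0, jump=-1, S_13=-7

1


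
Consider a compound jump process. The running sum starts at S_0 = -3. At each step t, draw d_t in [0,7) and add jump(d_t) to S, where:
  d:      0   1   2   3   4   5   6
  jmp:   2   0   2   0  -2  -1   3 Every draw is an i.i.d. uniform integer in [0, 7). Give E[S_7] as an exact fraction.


1

Outcome values over d=0..6: [2, 0, 2, 0, -2, -1, 3]
Σy = 4, Σy² = 22, M = 7
μ = 4/7 = 4/7,  σ² = 22/7 − (4/7)² = 138/49
E[S_7] = -3 + 7·(4/7) = 1


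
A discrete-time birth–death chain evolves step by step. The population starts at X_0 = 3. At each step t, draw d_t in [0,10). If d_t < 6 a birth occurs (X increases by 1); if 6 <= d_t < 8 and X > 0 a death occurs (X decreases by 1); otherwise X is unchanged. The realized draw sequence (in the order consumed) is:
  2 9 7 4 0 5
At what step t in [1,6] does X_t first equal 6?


6

t=0: X=3, d=2 → birth, X_1=4
t=1: X=4, d=9 → hold, X_2=4
t=2: X=4, d=7 → death, X_3=3
t=3: X=3, d=4 → birth, X_4=4
t=4: X=4, d=0 → birth, X_5=5
t=5: X=5, d=5 → birth, X_6=6


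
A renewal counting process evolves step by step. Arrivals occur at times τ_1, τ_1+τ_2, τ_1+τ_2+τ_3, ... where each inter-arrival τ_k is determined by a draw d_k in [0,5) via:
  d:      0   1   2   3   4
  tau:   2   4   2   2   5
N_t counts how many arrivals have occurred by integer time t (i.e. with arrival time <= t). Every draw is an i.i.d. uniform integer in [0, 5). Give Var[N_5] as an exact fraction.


144/625

Inter-arrival values over d=0..4: [2, 4, 2, 2, 5]
Each d has probability 1/5, so the pmf of τ is: f(2) = 3/5, f(4) = 1/5, f(5) = 1/5
Let p_n(j) = P(N_n = j), with p_0 = [1]. Condition on τ_1: p_n(0) = P(τ > n), and for j >= 1, p_n(j) = Σ_{k<=n} f(k)·p_{n−k}(j−1)
p_1 = [1]  (j = 0)
p_2 = [2/5, 3/5]  (j = 0..1)
p_3 = [2/5, 3/5]  (j = 0..1)
p_4 = [1/5, 11/25, 9/25]  (j = 0..2)
p_5 = [0, 16/25, 9/25]  (j = 0..2)
E[N_5] = Σ j·p_5(j) = 34/25;  E[N_5²] = Σ j²·p_5(j) = 52/25
Var[N_5] = 52/25 − (34/25)² = 144/625


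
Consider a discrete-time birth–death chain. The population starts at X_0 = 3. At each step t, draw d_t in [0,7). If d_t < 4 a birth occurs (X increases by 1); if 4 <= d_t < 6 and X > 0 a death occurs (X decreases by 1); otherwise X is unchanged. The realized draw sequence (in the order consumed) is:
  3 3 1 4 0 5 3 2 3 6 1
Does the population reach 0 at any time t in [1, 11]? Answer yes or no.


no

t=0: X=3, d=3 → birth, X_1=4
t=1: X=4, d=3 → birth, X_2=5
t=2: X=5, d=1 → birth, X_3=6
t=3: X=6, d=4 → death, X_4=5
t=4: X=5, d=0 → birth, X_5=6
t=5: X=6, d=5 → death, X_6=5
t=6: X=5, d=3 → birth, X_7=6
t=7: X=6, d=2 → birth, X_8=7
t=8: X=7, d=3 → birth, X_9=8
t=9: X=8, d=6 → hold, X_10=8
t=10: X=8, d=1 → birth, X_11=9


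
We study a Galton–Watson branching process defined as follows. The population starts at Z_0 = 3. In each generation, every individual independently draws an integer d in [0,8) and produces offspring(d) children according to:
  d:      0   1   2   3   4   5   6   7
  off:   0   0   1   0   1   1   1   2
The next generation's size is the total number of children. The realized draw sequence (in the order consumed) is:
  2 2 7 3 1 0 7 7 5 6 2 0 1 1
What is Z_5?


0

gen 0: Z_0=3, draws=[2, 2, 7], offspring=[1, 1, 2], Z_1=4
gen 1: Z_1=4, draws=[3, 1, 0, 7], offspring=[0, 0, 0, 2], Z_2=2
gen 2: Z_2=2, draws=[7, 5], offspring=[2, 1], Z_3=3
gen 3: Z_3=3, draws=[6, 2, 0], offspring=[1, 1, 0], Z_4=2
gen 4: Z_4=2, draws=[1, 1], offspring=[0, 0], Z_5=0


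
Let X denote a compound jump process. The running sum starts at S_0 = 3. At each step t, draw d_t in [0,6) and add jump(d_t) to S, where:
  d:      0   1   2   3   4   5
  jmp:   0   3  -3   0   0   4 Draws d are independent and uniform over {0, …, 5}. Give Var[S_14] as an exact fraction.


658/9

Outcome values over d=0..5: [0, 3, -3, 0, 0, 4]
Σy = 4, Σy² = 34, M = 6
μ = 4/6 = 2/3,  σ² = 34/6 − (2/3)² = 47/9
Independent increments: Var[S_14] = 14·σ² = 14·(47/9) = 658/9


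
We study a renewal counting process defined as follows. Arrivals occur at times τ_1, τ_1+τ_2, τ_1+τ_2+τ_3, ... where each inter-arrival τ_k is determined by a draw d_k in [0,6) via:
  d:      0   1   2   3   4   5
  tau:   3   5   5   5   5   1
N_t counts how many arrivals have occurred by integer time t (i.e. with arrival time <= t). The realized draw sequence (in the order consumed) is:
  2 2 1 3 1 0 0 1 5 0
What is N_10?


draw d_1=2: τ_1=5, arrival time A_1=5
draw d_2=2: τ_2=5, arrival time A_2=10
draw d_3=1: τ_3=5, arrival time A_3=15
draw d_4=3: τ_4=5, arrival time A_4=20
draw d_5=1: τ_5=5, arrival time A_5=25
draw d_6=0: τ_6=3, arrival time A_6=28
draw d_7=0: τ_7=3, arrival time A_7=31
draw d_8=1: τ_8=5, arrival time A_8=36
draw d_9=5: τ_9=1, arrival time A_9=37
draw d_10=0: τ_10=3, arrival time A_10=40
N_t over t=0..10: 0:0 1:0 2:0 3:0 4:0 5:1 6:1 7:1 8:1 9:1 10:2

2


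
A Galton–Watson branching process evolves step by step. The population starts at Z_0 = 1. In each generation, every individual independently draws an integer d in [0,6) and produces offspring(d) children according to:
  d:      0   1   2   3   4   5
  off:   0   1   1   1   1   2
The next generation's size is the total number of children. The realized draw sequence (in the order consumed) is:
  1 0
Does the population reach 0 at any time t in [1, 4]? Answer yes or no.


yes

gen 0: Z_0=1, draws=[1], offspring=[1], Z_1=1
gen 1: Z_1=1, draws=[0], offspring=[0], Z_2=0
gen 2: Z_2=0, draws=[], offspring=[], Z_3=0
gen 3: Z_3=0, draws=[], offspring=[], Z_4=0


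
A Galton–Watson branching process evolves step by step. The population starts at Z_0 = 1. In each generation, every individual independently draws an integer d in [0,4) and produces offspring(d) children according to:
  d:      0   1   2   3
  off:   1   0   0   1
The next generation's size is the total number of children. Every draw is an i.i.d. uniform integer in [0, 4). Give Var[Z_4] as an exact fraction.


Outcome values over d=0..3: [1, 0, 0, 1]
Σy = 2, Σy² = 2, M = 4
μ = 2/4 = 1/2,  σ² = 2/4 − (1/2)² = 1/4
V_0 = 0, E_0 = 1
V_1 = 1/4·E_0 + (1/2)²·V_0 = 1/4;  E_1 = 1/2
V_2 = 1/4·E_1 + (1/2)²·V_1 = 3/16;  E_2 = 1/4
V_3 = 1/4·E_2 + (1/2)²·V_2 = 7/64;  E_3 = 1/8
V_4 = 1/4·E_3 + (1/2)²·V_3 = 15/256;  E_4 = 1/16

15/256
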